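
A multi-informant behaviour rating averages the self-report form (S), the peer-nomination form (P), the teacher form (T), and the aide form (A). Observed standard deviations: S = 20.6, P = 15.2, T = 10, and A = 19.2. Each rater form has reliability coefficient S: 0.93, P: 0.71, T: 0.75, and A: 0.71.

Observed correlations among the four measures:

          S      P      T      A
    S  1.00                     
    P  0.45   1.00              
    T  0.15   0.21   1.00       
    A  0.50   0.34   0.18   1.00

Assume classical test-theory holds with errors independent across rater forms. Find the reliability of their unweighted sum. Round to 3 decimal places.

0.896

Var(S+P+T+A) = 20.6² + 15.2² + 10² + 19.2² + 2·[20.6·15.2·0.45 + 20.6·10·0.15 + 20.6·19.2·0.50 + 15.2·10·0.21 + 15.2·19.2·0.34 + 10·19.2·0.18] = 1124.04 + 1070.54 = 2194.58.
Under uncorrelated errors the observed covariances equal the true-score covariances, so only the own-variance terms attenuate.
True-score variance = [20.6²·0.93 + 15.2²·0.71 + 10²·0.75 + 19.2²·0.71] + 1070.54 = 895.428 + 1070.54 = 1965.97.
Reliability = 1965.97 / 2194.58 = 0.896.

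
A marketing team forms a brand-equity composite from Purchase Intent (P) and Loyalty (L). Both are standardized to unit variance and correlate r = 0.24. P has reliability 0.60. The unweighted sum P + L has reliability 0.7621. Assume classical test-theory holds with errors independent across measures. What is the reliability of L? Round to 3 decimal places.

0.810

Var(P+L) = 2 + 2·0.24 = 2.480.
True-score variance = ρ_P + ρ_L + 2·0.24, so 0.7621 = (0.60 + ρ_L + 0.48) / 2.480.
ρ_L = 0.7621·2.480 − 0.60 − 0.48 = 0.810.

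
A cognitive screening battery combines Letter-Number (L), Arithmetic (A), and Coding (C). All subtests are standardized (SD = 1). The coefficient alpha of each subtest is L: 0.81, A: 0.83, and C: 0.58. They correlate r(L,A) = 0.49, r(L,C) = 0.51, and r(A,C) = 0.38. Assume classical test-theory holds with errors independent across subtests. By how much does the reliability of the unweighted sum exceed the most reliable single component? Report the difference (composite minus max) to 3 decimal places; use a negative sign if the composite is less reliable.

0.035

Var(sum) = 3 + 2.76 = 5.76; true-score variance = 2.22 + 2.76 = 4.98; composite reliability = 0.8646.
Max component reliability = 0.8300.
Difference = 0.8646 − 0.8300 = 0.035.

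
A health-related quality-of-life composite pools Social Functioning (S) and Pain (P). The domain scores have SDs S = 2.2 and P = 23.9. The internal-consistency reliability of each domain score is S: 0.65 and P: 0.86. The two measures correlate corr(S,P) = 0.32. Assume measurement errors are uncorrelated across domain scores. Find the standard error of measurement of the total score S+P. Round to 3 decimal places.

Var(total) = 576.05 + 33.6512 = 609.701.
True-score variance = 494.387 + 33.6512 = 528.038, so reliability = 0.8661.
Error variance = 609.701 − 528.038 = 81.6634; SEM = √81.6634 = 9.037.

9.037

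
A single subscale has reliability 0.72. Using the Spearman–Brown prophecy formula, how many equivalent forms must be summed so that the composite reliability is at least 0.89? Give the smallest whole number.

k ≥ ρ*(1−ρ₁)/(ρ₁(1−ρ*)) = 0.89·0.28 / (0.72·0.11) = 3.146.
Smallest integer k = 4.

4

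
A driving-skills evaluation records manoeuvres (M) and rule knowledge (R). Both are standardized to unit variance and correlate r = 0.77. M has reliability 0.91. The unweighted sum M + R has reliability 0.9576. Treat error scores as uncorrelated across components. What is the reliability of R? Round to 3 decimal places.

Var(M+R) = 2 + 2·0.77 = 3.540.
True-score variance = ρ_M + ρ_R + 2·0.77, so 0.9576 = (0.91 + ρ_R + 1.54) / 3.540.
ρ_R = 0.9576·3.540 − 0.91 − 1.54 = 0.940.

0.940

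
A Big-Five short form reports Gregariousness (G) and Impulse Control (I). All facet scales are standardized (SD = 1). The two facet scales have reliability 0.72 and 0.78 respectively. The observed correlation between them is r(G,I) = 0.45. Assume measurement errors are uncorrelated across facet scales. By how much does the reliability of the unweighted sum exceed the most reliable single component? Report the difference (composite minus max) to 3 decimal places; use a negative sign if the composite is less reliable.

0.048

Var(sum) = 2 + 0.9 = 2.9; true-score variance = 1.5 + 0.9 = 2.4; composite reliability = 0.8276.
Max component reliability = 0.7800.
Difference = 0.8276 − 0.7800 = 0.048.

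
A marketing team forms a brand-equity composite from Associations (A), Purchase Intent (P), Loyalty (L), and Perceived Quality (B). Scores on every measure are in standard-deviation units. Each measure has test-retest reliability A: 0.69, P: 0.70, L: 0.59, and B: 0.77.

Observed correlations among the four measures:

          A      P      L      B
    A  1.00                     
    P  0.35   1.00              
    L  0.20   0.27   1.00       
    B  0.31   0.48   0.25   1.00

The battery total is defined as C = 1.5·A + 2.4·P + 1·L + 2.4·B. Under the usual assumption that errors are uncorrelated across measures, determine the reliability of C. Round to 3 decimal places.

Var(C) = 1.5² + 2.4² + 1 + 2.4² + 2·[3.6·0.35 + 1.5·0.20 + 3.6·0.31 + 2.4·0.27 + 5.76·0.48 + 2.4·0.25] = 14.77 + 13.3776 = 28.1476.
With uncorrelated errors the cross-covariances are all true-score covariance, so they carry over unchanged; only the diagonal terms shrink to ρᵢσᵢ².
True-score variance = [1.5²·0.69 + 2.4²·0.70 + 0.59 + 2.4²·0.77] + 13.3776 = 10.6097 + 13.3776 = 23.9873.
Reliability = 23.9873 / 28.1476 = 0.852.

0.852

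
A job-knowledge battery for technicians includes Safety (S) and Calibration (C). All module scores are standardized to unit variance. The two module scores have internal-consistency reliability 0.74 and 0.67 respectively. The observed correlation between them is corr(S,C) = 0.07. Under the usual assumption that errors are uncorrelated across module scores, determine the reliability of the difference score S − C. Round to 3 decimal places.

0.683

Var(S−C) = 1 + 1 − 2·0.07 = 2 − 0.14 = 1.86.
Because errors are independent across components, Cov(Tᵢ,Tⱼ) = Cov(Xᵢ,Xⱼ); the off-diagonal part of the true-score variance is the same as above.
True-score variance = [0.74 + 0.67] − 0.14 = 1.41 − 0.14 = 1.27.
Reliability = 1.27 / 1.86 = 0.683.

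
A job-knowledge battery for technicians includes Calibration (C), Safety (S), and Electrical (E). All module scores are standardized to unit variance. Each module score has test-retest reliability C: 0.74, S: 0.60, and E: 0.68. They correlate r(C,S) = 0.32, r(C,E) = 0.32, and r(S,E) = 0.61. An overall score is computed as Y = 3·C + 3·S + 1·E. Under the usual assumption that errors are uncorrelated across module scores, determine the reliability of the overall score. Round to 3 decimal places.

Var(Y) = 3² + 3² + 1 + 2·[9·0.32 + 3·0.32 + 3·0.61] = 19 + 11.34 = 30.34.
Under uncorrelated errors the observed covariances equal the true-score covariances, so only the own-variance terms attenuate.
True-score variance = [3²·0.74 + 3²·0.60 + 0.68] + 11.34 = 12.74 + 11.34 = 24.08.
Reliability = 24.08 / 30.34 = 0.794.

0.794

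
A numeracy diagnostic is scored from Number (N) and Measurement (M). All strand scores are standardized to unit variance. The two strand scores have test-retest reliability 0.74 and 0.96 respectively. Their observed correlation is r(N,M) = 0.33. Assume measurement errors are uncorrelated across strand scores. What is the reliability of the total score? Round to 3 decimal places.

Var(N+M) = 2 + 2·[0.33] = 2 + 0.66 = 2.66.
Because errors are independent across components, Cov(Tᵢ,Tⱼ) = Cov(Xᵢ,Xⱼ); the off-diagonal part of the true-score variance is the same as above.
True-score variance = [0.74 + 0.96] + 0.66 = 1.7 + 0.66 = 2.36.
Reliability = 2.36 / 2.66 = 0.887.

0.887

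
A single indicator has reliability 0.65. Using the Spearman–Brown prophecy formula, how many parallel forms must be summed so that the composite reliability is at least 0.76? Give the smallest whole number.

2

k ≥ ρ*(1−ρ₁)/(ρ₁(1−ρ*)) = 0.76·0.35 / (0.65·0.24) = 1.705.
Smallest integer k = 2.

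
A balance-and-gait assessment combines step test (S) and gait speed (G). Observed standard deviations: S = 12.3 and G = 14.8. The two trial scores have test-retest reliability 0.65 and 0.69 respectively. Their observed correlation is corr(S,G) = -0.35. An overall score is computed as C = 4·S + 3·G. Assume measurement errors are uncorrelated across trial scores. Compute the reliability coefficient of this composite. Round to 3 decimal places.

0.491

Var(C) = 4²·12.3² + 3²·14.8² + 2·[12·12.3·14.8·(-0.35)] = 4392 − 1529.14 = 2862.86.
Under uncorrelated errors the observed covariances equal the true-score covariances, so only the own-variance terms attenuate.
True-score variance = [4²·12.3²·0.65 + 3²·14.8²·0.69] − 1529.14 = 2933.65 − 1529.14 = 1404.52.
Reliability = 1404.52 / 2862.86 = 0.491.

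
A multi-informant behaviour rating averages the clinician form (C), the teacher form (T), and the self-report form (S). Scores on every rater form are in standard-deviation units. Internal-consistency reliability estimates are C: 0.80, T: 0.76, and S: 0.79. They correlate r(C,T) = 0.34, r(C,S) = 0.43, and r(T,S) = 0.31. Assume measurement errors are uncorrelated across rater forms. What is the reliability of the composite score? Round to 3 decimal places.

Var(C+T+S) = 3 + 2·[0.34 + 0.43 + 0.31] = 3 + 2.16 = 5.16.
Because errors are independent across components, Cov(Tᵢ,Tⱼ) = Cov(Xᵢ,Xⱼ); the off-diagonal part of the true-score variance is the same as above.
True-score variance = [0.80 + 0.76 + 0.79] + 2.16 = 2.35 + 2.16 = 4.51.
Reliability = 4.51 / 5.16 = 0.874.

0.874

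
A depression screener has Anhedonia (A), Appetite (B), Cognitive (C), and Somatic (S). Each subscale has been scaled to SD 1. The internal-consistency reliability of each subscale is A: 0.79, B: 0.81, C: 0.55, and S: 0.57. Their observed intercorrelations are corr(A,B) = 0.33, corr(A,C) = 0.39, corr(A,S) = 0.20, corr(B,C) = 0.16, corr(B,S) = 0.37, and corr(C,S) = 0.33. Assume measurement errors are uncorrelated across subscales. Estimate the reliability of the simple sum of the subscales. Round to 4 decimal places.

Var(A+B+C+S) = 4 + 2·[0.33 + 0.39 + 0.20 + 0.16 + 0.37 + 0.33] = 4 + 3.56 = 7.56.
Because errors are independent across components, Cov(Tᵢ,Tⱼ) = Cov(Xᵢ,Xⱼ); the off-diagonal part of the true-score variance is the same as above.
True-score variance = [0.79 + 0.81 + 0.55 + 0.57] + 3.56 = 2.72 + 3.56 = 6.28.
Reliability = 6.28 / 7.56 = 0.8307.

0.8307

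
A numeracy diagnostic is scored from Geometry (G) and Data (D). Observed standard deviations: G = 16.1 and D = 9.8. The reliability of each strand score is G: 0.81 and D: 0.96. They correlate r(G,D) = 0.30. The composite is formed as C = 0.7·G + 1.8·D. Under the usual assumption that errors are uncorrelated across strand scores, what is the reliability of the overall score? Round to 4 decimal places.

0.9344

Var(C) = 0.7²·16.1² + 1.8²·9.8² + 2·[1.26·16.1·9.8·0.30] = 438.183 + 119.282 = 557.464.
Because errors are independent across components, Cov(Tᵢ,Tⱼ) = Cov(Xᵢ,Xⱼ); the off-diagonal part of the true-score variance is the same as above.
True-score variance = [0.7²·16.1²·0.81 + 1.8²·9.8²·0.96] + 119.282 = 401.603 + 119.282 = 520.885.
Reliability = 520.885 / 557.464 = 0.9344.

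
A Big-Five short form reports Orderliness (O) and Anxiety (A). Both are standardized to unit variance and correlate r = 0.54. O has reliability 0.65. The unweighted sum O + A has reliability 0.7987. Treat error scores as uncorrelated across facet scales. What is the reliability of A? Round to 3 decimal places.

0.730

Var(O+A) = 2 + 2·0.54 = 3.080.
True-score variance = ρ_O + ρ_A + 2·0.54, so 0.7987 = (0.65 + ρ_A + 1.08) / 3.080.
ρ_A = 0.7987·3.080 − 0.65 − 1.08 = 0.730.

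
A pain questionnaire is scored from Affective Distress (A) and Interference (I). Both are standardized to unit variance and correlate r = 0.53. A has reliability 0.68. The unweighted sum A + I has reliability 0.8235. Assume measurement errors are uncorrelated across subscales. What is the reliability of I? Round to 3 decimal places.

Var(A+I) = 2 + 2·0.53 = 3.060.
True-score variance = ρ_A + ρ_I + 2·0.53, so 0.8235 = (0.68 + ρ_I + 1.06) / 3.060.
ρ_I = 0.8235·3.060 − 0.68 − 1.06 = 0.780.

0.780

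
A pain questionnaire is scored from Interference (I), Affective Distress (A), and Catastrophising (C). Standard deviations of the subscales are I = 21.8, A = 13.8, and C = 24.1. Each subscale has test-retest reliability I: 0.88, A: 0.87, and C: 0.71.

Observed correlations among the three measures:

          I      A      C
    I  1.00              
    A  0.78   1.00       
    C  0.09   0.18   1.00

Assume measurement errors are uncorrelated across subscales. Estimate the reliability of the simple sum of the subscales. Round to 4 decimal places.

Var(I+A+C) = 21.8² + 13.8² + 24.1² + 2·[21.8·13.8·0.78 + 21.8·24.1·0.09 + 13.8·24.1·0.18] = 1246.49 + 683.608 = 1930.1.
Under uncorrelated errors the observed covariances equal the true-score covariances, so only the own-variance terms attenuate.
True-score variance = [21.8²·0.88 + 13.8²·0.87 + 24.1²·0.71] + 683.608 = 996.269 + 683.608 = 1679.88.
Reliability = 1679.88 / 1930.1 = 0.8704.

0.8704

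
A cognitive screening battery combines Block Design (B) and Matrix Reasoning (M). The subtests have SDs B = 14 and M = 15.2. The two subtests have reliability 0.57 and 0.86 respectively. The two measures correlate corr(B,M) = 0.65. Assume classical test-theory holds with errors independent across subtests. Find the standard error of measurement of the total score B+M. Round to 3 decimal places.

Var(total) = 427.04 + 276.64 = 703.68.
True-score variance = 310.414 + 276.64 = 587.054, so reliability = 0.8343.
Error variance = 703.68 − 587.054 = 116.626; SEM = √116.626 = 10.799.

10.799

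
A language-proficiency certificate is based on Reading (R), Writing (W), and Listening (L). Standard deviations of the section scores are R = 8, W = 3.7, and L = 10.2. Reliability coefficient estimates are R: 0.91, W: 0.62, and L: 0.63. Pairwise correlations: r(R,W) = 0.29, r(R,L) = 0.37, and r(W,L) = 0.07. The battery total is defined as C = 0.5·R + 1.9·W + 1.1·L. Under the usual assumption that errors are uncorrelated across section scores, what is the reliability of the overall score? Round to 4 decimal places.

0.7348

Var(C) = 0.5²·8² + 1.9²·3.7² + 1.1²·10.2² + 2·[0.95·8·3.7·0.29 + 0.55·8·10.2·0.37 + 2.09·3.7·10.2·0.07] = 191.309 + 60.5635 = 251.873.
Under uncorrelated errors the observed covariances equal the true-score covariances, so only the own-variance terms attenuate.
True-score variance = [0.5²·8²·0.91 + 1.9²·3.7²·0.62 + 1.1²·10.2²·0.63] + 60.5635 = 124.511 + 60.5635 = 185.074.
Reliability = 185.074 / 251.873 = 0.7348.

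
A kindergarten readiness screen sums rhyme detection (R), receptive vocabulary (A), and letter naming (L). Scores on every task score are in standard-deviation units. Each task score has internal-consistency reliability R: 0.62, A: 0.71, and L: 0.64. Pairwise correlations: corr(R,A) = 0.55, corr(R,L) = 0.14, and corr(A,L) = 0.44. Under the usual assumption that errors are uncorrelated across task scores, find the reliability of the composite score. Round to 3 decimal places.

0.804

Var(R+A+L) = 3 + 2·[0.55 + 0.14 + 0.44] = 3 + 2.26 = 5.26.
With uncorrelated errors the cross-covariances are all true-score covariance, so they carry over unchanged; only the diagonal terms shrink to ρᵢσᵢ².
True-score variance = [0.62 + 0.71 + 0.64] + 2.26 = 1.97 + 2.26 = 4.23.
Reliability = 4.23 / 5.26 = 0.804.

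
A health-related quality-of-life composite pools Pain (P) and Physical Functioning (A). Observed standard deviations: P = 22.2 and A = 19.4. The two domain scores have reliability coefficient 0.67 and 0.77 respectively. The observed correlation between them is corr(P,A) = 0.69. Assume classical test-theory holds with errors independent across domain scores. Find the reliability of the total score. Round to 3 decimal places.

0.830

Var(P+A) = 22.2² + 19.4² + 2·[22.2·19.4·0.69] = 869.2 + 594.338 = 1463.54.
Because errors are independent across components, Cov(Tᵢ,Tⱼ) = Cov(Xᵢ,Xⱼ); the off-diagonal part of the true-score variance is the same as above.
True-score variance = [22.2²·0.67 + 19.4²·0.77] + 594.338 = 620 + 594.338 = 1214.34.
Reliability = 1214.34 / 1463.54 = 0.830.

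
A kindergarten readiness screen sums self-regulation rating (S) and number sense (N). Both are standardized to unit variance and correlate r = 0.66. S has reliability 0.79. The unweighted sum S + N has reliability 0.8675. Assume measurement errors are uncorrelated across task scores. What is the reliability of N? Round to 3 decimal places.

0.770

Var(S+N) = 2 + 2·0.66 = 3.320.
True-score variance = ρ_S + ρ_N + 2·0.66, so 0.8675 = (0.79 + ρ_N + 1.32) / 3.320.
ρ_N = 0.8675·3.320 − 0.79 − 1.32 = 0.770.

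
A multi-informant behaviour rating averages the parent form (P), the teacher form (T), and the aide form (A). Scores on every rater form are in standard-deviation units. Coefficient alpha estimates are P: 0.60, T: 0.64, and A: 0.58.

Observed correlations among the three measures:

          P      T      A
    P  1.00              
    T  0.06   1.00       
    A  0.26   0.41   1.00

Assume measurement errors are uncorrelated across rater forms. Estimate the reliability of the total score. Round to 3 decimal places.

0.735

Var(P+T+A) = 3 + 2·[0.06 + 0.26 + 0.41] = 3 + 1.46 = 4.46.
With uncorrelated errors the cross-covariances are all true-score covariance, so they carry over unchanged; only the diagonal terms shrink to ρᵢσᵢ².
True-score variance = [0.60 + 0.64 + 0.58] + 1.46 = 1.82 + 1.46 = 3.28.
Reliability = 3.28 / 4.46 = 0.735.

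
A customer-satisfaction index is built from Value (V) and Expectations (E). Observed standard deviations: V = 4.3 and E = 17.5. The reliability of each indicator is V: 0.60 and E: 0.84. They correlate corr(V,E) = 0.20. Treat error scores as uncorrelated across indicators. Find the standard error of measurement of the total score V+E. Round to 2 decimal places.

Var(total) = 324.74 + 30.1 = 354.84.
True-score variance = 268.344 + 30.1 = 298.444, so reliability = 0.8411.
Error variance = 354.84 − 298.444 = 56.396; SEM = √56.396 = 7.51.

7.51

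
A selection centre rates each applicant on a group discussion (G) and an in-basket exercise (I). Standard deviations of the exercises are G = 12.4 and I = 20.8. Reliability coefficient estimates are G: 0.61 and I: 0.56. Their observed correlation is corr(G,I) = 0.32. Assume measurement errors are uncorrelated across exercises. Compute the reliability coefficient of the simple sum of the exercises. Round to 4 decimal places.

0.6669

Var(G+I) = 12.4² + 20.8² + 2·[12.4·20.8·0.32] = 586.4 + 165.069 = 751.469.
Under uncorrelated errors the observed covariances equal the true-score covariances, so only the own-variance terms attenuate.
True-score variance = [12.4²·0.61 + 20.8²·0.56] + 165.069 = 336.072 + 165.069 = 501.141.
Reliability = 501.141 / 751.469 = 0.6669.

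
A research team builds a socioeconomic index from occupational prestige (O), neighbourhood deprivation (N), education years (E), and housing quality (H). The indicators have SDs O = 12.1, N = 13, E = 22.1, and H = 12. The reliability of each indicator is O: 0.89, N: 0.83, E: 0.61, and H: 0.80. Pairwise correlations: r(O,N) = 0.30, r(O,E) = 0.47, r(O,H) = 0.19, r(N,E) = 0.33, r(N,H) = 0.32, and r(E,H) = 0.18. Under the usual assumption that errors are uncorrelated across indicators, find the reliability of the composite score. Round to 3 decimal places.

0.848

Var(O+N+E+H) = 12.1² + 13² + 22.1² + 12² + 2·[12.1·13·0.30 + 12.1·22.1·0.47 + 12.1·12·0.19 + 13·22.1·0.33 + 13·12·0.32 + 22.1·12·0.18] = 947.82 + 785.851 = 1733.67.
Because errors are independent across components, Cov(Tᵢ,Tⱼ) = Cov(Xᵢ,Xⱼ); the off-diagonal part of the true-score variance is the same as above.
True-score variance = [12.1²·0.89 + 13²·0.83 + 22.1²·0.61 + 12²·0.80] + 785.851 = 683.705 + 785.851 = 1469.56.
Reliability = 1469.56 / 1733.67 = 0.848.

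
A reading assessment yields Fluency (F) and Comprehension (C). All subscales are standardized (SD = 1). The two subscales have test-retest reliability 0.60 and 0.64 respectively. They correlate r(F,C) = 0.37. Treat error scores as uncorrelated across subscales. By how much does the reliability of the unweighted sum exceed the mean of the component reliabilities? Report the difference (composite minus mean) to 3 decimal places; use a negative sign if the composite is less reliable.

Var(sum) = 2 + 0.74 = 2.74; true-score variance = 1.24 + 0.74 = 1.98; composite reliability = 0.7226.
Mean component reliability = 0.6200.
Difference = 0.7226 − 0.6200 = 0.103.

0.103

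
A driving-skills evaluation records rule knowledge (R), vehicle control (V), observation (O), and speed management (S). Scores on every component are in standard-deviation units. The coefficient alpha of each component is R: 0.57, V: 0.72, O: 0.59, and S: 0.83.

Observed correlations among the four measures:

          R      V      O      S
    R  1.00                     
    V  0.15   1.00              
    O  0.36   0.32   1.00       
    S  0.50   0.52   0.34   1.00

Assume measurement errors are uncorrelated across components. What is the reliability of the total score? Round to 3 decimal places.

Var(R+V+O+S) = 4 + 2·[0.15 + 0.36 + 0.50 + 0.32 + 0.52 + 0.34] = 4 + 4.38 = 8.38.
Because errors are independent across components, Cov(Tᵢ,Tⱼ) = Cov(Xᵢ,Xⱼ); the off-diagonal part of the true-score variance is the same as above.
True-score variance = [0.57 + 0.72 + 0.59 + 0.83] + 4.38 = 2.71 + 4.38 = 7.09.
Reliability = 7.09 / 8.38 = 0.846.

0.846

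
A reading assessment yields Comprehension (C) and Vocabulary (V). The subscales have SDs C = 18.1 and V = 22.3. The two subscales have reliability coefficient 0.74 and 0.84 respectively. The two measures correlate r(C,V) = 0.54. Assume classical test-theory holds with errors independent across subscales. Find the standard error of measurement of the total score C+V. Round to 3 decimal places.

12.835

Var(total) = 824.9 + 435.92 = 1260.82.
True-score variance = 660.155 + 435.92 = 1096.08, so reliability = 0.8693.
Error variance = 1260.82 − 1096.08 = 164.745; SEM = √164.745 = 12.835.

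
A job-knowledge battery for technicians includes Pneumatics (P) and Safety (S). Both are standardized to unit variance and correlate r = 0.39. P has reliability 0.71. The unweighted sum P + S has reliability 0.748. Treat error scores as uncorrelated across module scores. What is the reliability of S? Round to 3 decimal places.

Var(P+S) = 2 + 2·0.39 = 2.780.
True-score variance = ρ_P + ρ_S + 2·0.39, so 0.748 = (0.71 + ρ_S + 0.78) / 2.780.
ρ_S = 0.748·2.780 − 0.71 − 0.78 = 0.589.

0.589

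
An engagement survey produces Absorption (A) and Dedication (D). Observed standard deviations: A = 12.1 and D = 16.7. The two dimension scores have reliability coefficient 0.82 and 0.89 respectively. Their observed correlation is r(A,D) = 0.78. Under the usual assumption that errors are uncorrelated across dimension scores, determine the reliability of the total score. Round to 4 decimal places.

Var(A+D) = 12.1² + 16.7² + 2·[12.1·16.7·0.78] = 425.3 + 315.229 = 740.529.
Because errors are independent across components, Cov(Tᵢ,Tⱼ) = Cov(Xᵢ,Xⱼ); the off-diagonal part of the true-score variance is the same as above.
True-score variance = [12.1²·0.82 + 16.7²·0.89] + 315.229 = 368.268 + 315.229 = 683.497.
Reliability = 683.497 / 740.529 = 0.9230.

0.9230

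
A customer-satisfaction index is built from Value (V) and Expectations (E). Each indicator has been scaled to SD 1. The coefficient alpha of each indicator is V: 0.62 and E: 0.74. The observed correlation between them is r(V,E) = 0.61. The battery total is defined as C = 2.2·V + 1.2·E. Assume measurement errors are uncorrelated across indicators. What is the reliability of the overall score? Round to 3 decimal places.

0.767

Var(C) = 2.2² + 1.2² + 2·[2.64·0.61] = 6.28 + 3.2208 = 9.5008.
With uncorrelated errors the cross-covariances are all true-score covariance, so they carry over unchanged; only the diagonal terms shrink to ρᵢσᵢ².
True-score variance = [2.2²·0.62 + 1.2²·0.74] + 3.2208 = 4.0664 + 3.2208 = 7.2872.
Reliability = 7.2872 / 9.5008 = 0.767.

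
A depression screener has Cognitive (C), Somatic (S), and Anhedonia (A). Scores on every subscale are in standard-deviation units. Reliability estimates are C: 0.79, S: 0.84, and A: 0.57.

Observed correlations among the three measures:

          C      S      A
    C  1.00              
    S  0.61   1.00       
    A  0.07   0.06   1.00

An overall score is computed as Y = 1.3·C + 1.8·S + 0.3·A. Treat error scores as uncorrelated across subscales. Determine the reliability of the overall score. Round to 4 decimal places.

Var(Y) = 1.3² + 1.8² + 0.3² + 2·[2.34·0.61 + 0.39·0.07 + 0.54·0.06] = 5.02 + 2.9742 = 7.9942.
With uncorrelated errors the cross-covariances are all true-score covariance, so they carry over unchanged; only the diagonal terms shrink to ρᵢσᵢ².
True-score variance = [1.3²·0.79 + 1.8²·0.84 + 0.3²·0.57] + 2.9742 = 4.108 + 2.9742 = 7.0822.
Reliability = 7.0822 / 7.9942 = 0.8859.

0.8859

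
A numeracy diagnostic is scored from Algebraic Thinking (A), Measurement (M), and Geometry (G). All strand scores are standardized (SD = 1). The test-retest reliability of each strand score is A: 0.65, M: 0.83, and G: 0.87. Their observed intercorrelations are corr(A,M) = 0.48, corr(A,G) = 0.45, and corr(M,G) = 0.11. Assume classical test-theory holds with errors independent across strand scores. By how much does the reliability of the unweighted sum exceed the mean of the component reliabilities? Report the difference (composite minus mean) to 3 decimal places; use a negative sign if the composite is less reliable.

Var(sum) = 3 + 2.08 = 5.08; true-score variance = 2.35 + 2.08 = 4.43; composite reliability = 0.8720.
Mean component reliability = 0.7833.
Difference = 0.8720 − 0.7833 = 0.089.

0.089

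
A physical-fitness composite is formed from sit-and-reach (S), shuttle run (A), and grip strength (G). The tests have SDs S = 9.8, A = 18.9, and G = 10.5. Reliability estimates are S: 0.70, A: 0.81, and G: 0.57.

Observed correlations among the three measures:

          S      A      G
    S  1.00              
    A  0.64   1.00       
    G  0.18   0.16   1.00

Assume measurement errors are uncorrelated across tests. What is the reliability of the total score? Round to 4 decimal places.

0.8401

Var(S+A+G) = 9.8² + 18.9² + 10.5² + 2·[9.8·18.9·0.64 + 9.8·10.5·0.18 + 18.9·10.5·0.16] = 563.5 + 337.63 = 901.13.
Because errors are independent across components, Cov(Tᵢ,Tⱼ) = Cov(Xᵢ,Xⱼ); the off-diagonal part of the true-score variance is the same as above.
True-score variance = [9.8²·0.70 + 18.9²·0.81 + 10.5²·0.57] + 337.63 = 419.411 + 337.63 = 757.04.
Reliability = 757.04 / 901.13 = 0.8401.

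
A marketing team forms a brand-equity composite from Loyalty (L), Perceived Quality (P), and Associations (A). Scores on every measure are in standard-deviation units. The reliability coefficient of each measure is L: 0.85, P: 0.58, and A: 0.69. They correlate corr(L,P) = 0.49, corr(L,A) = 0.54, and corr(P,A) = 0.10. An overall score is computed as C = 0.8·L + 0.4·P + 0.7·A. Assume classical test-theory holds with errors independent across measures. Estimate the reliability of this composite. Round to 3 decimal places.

Var(C) = 0.8² + 0.4² + 0.7² + 2·[0.32·0.49 + 0.56·0.54 + 0.28·0.10] = 1.29 + 0.9744 = 2.2644.
With uncorrelated errors the cross-covariances are all true-score covariance, so they carry over unchanged; only the diagonal terms shrink to ρᵢσᵢ².
True-score variance = [0.8²·0.85 + 0.4²·0.58 + 0.7²·0.69] + 0.9744 = 0.9749 + 0.9744 = 1.9493.
Reliability = 1.9493 / 2.2644 = 0.861.

0.861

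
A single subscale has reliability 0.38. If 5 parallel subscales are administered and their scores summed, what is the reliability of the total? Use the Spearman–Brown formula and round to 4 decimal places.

0.7540

ρ_k = kρ / (1 + (k−1)ρ) = 5·0.38 / (1 + 4·0.38) = 1.900 / 2.520 = 0.7540.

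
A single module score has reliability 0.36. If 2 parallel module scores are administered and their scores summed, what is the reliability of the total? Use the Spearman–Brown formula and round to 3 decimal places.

ρ_k = kρ / (1 + (k−1)ρ) = 2·0.36 / (1 + 1·0.36) = 0.720 / 1.360 = 0.529.

0.529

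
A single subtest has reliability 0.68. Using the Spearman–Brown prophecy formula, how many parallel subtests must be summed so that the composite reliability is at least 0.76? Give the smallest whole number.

k ≥ ρ*(1−ρ₁)/(ρ₁(1−ρ*)) = 0.76·0.32 / (0.68·0.24) = 1.490.
Smallest integer k = 2.

2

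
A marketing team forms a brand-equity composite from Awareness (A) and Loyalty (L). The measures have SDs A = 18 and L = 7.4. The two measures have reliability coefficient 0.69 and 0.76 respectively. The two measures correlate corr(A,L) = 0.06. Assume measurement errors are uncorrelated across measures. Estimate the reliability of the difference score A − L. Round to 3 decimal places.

0.687

Var(A−L) = 18² + 7.4² − 2·18·7.4·0.06 = 378.76 − 15.984 = 362.776.
Because errors are independent across components, Cov(Tᵢ,Tⱼ) = Cov(Xᵢ,Xⱼ); the off-diagonal part of the true-score variance is the same as above.
True-score variance = [18²·0.69 + 7.4²·0.76] − 15.984 = 265.178 − 15.984 = 249.194.
Reliability = 249.194 / 362.776 = 0.687.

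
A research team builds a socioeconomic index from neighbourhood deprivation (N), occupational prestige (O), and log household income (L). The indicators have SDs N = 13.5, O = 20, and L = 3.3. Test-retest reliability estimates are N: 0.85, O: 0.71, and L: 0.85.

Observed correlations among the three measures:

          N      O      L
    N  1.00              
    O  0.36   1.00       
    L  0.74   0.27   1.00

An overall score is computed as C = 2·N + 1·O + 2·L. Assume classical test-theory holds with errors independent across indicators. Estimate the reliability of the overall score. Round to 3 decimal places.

Var(C) = 2²·13.5² + 20² + 2²·3.3² + 2·[2·13.5·20·0.36 + 4·13.5·3.3·0.74 + 2·20·3.3·0.27] = 1172.56 + 723.816 = 1896.38.
Under uncorrelated errors the observed covariances equal the true-score covariances, so only the own-variance terms attenuate.
True-score variance = [2²·13.5²·0.85 + 20²·0.71 + 2²·3.3²·0.85] + 723.816 = 940.676 + 723.816 = 1664.49.
Reliability = 1664.49 / 1896.38 = 0.878.

0.878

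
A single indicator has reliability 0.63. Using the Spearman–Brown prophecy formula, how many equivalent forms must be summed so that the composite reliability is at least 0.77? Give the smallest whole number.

k ≥ ρ*(1−ρ₁)/(ρ₁(1−ρ*)) = 0.77·0.37 / (0.63·0.23) = 1.966.
Smallest integer k = 2.

2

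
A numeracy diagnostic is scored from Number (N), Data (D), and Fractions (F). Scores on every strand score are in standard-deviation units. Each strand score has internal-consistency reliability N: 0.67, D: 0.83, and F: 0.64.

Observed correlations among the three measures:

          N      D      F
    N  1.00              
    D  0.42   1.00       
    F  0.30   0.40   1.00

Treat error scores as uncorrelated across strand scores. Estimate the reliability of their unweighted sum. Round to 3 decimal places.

Var(N+D+F) = 3 + 2·[0.42 + 0.30 + 0.40] = 3 + 2.24 = 5.24.
Under uncorrelated errors the observed covariances equal the true-score covariances, so only the own-variance terms attenuate.
True-score variance = [0.67 + 0.83 + 0.64] + 2.24 = 2.14 + 2.24 = 4.38.
Reliability = 4.38 / 5.24 = 0.836.

0.836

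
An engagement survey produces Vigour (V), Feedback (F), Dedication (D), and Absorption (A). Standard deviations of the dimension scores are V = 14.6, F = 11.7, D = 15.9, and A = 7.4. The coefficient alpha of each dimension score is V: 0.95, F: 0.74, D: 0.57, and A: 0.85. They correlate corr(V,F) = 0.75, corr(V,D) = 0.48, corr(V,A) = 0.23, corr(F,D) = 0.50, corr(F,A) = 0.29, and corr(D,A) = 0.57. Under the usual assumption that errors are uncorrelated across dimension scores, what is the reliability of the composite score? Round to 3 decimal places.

Var(V+F+D+A) = 14.6² + 11.7² + 15.9² + 7.4² + 2·[14.6·11.7·0.75 + 14.6·15.9·0.48 + 14.6·7.4·0.23 + 11.7·15.9·0.50 + 11.7·7.4·0.29 + 15.9·7.4·0.57] = 657.62 + 899.162 = 1556.78.
Because errors are independent across components, Cov(Tᵢ,Tⱼ) = Cov(Xᵢ,Xⱼ); the off-diagonal part of the true-score variance is the same as above.
True-score variance = [14.6²·0.95 + 11.7²·0.74 + 15.9²·0.57 + 7.4²·0.85] + 899.162 = 494.448 + 899.162 = 1393.61.
Reliability = 1393.61 / 1556.78 = 0.895.

0.895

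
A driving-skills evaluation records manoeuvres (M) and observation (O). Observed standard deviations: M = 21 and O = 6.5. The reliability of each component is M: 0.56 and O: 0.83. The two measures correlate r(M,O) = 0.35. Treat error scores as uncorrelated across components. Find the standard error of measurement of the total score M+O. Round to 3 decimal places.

Var(total) = 483.25 + 95.55 = 578.8.
True-score variance = 282.028 + 95.55 = 377.578, so reliability = 0.6523.
Error variance = 578.8 − 377.578 = 201.222; SEM = √201.222 = 14.185.

14.185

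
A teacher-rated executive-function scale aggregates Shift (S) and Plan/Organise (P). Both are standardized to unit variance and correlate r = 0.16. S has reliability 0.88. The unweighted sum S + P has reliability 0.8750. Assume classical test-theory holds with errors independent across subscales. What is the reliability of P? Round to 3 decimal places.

0.830

Var(S+P) = 2 + 2·0.16 = 2.320.
True-score variance = ρ_S + ρ_P + 2·0.16, so 0.8750 = (0.88 + ρ_P + 0.32) / 2.320.
ρ_P = 0.8750·2.320 − 0.88 − 0.32 = 0.830.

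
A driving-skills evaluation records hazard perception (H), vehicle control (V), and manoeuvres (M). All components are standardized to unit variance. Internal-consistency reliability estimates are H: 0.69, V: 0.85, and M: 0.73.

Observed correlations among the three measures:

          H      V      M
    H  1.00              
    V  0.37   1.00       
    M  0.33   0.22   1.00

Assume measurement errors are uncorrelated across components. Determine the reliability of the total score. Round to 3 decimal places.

0.849

Var(H+V+M) = 3 + 2·[0.37 + 0.33 + 0.22] = 3 + 1.84 = 4.84.
Because errors are independent across components, Cov(Tᵢ,Tⱼ) = Cov(Xᵢ,Xⱼ); the off-diagonal part of the true-score variance is the same as above.
True-score variance = [0.69 + 0.85 + 0.73] + 1.84 = 2.27 + 1.84 = 4.11.
Reliability = 4.11 / 4.84 = 0.849.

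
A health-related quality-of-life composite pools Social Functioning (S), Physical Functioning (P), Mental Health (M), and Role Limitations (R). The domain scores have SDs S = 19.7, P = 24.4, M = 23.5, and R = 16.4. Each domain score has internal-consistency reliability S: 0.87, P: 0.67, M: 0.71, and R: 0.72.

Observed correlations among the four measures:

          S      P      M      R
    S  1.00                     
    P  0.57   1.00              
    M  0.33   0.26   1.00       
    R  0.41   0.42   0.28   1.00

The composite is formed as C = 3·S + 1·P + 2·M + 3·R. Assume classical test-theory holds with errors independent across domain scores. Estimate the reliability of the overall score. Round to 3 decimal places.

Var(C) = 3²·19.7² + 24.4² + 2²·23.5² + 3²·16.4² + 2·[3·19.7·24.4·0.57 + 6·19.7·23.5·0.33 + 9·19.7·16.4·0.41 + 2·24.4·23.5·0.26 + 3·24.4·16.4·0.42 + 6·23.5·16.4·0.28] = 8717.81 + 8761.22 = 17479.
With uncorrelated errors the cross-covariances are all true-score covariance, so they carry over unchanged; only the diagonal terms shrink to ρᵢσᵢ².
True-score variance = [3²·19.7²·0.87 + 24.4²·0.67 + 2²·23.5²·0.71 + 3²·16.4²·0.72] + 8761.22 = 6748.89 + 8761.22 = 15510.1.
Reliability = 15510.1 / 17479 = 0.887.

0.887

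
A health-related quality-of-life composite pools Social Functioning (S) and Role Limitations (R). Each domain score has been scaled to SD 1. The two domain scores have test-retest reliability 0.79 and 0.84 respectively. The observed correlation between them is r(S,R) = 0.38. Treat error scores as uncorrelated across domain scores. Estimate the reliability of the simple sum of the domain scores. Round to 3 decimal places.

0.866

Var(S+R) = 2 + 2·[0.38] = 2 + 0.76 = 2.76.
With uncorrelated errors the cross-covariances are all true-score covariance, so they carry over unchanged; only the diagonal terms shrink to ρᵢσᵢ².
True-score variance = [0.79 + 0.84] + 0.76 = 1.63 + 0.76 = 2.39.
Reliability = 2.39 / 2.76 = 0.866.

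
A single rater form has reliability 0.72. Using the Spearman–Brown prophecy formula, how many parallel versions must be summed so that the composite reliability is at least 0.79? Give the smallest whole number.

k ≥ ρ*(1−ρ₁)/(ρ₁(1−ρ*)) = 0.79·0.28 / (0.72·0.21) = 1.463.
Smallest integer k = 2.

2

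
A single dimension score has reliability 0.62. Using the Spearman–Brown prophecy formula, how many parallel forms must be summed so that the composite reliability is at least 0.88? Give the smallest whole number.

5

k ≥ ρ*(1−ρ₁)/(ρ₁(1−ρ*)) = 0.88·0.38 / (0.62·0.12) = 4.495.
Smallest integer k = 5.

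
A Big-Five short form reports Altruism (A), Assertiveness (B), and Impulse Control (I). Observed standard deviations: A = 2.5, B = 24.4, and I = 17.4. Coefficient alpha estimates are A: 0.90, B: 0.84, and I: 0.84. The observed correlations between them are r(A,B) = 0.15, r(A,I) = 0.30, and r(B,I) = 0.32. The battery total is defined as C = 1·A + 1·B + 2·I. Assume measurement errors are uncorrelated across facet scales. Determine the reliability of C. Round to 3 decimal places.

0.881

Var(C) = 2.5² + 24.4² + 2²·17.4² + 2·[2.5·24.4·0.15 + 2·2.5·17.4·0.30 + 2·24.4·17.4·0.32] = 1812.65 + 613.937 = 2426.59.
With uncorrelated errors the cross-covariances are all true-score covariance, so they carry over unchanged; only the diagonal terms shrink to ρᵢσᵢ².
True-score variance = [2.5²·0.90 + 24.4²·0.84 + 2²·17.4²·0.84] + 613.937 = 1523 + 613.937 = 2136.94.
Reliability = 2136.94 / 2426.59 = 0.881.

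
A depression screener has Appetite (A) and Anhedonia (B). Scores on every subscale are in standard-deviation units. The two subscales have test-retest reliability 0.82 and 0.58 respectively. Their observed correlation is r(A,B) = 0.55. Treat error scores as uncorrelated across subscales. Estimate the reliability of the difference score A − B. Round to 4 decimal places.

Var(A−B) = 1 + 1 − 2·0.55 = 2 − 1.1 = 0.9.
Because errors are independent across components, Cov(Tᵢ,Tⱼ) = Cov(Xᵢ,Xⱼ); the off-diagonal part of the true-score variance is the same as above.
True-score variance = [0.82 + 0.58] − 1.1 = 1.4 − 1.1 = 0.3.
Reliability = 0.3 / 0.9 = 0.3333.

0.3333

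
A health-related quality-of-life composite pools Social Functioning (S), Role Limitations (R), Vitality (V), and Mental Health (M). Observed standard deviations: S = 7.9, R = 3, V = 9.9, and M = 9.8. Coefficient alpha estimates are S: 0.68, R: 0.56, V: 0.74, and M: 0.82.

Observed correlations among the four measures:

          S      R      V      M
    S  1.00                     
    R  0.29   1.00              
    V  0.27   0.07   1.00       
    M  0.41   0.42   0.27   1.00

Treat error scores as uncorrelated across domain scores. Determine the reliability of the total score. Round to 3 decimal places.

0.857

Var(S+R+V+M) = 7.9² + 3² + 9.9² + 9.8² + 2·[7.9·3·0.29 + 7.9·9.9·0.27 + 7.9·9.8·0.41 + 3·9.9·0.07 + 3·9.8·0.42 + 9.9·9.8·0.27] = 265.46 + 200.709 = 466.169.
With uncorrelated errors the cross-covariances are all true-score covariance, so they carry over unchanged; only the diagonal terms shrink to ρᵢσᵢ².
True-score variance = [7.9²·0.68 + 3²·0.56 + 9.9²·0.74 + 9.8²·0.82] + 200.709 = 198.759 + 200.709 = 399.468.
Reliability = 399.468 / 466.169 = 0.857.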